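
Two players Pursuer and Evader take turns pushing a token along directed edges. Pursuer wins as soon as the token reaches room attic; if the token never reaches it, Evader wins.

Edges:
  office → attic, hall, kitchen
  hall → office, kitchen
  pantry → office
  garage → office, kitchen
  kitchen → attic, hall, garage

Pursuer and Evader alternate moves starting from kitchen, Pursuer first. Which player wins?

Pursuer

Track states (vertex, player-to-move).
A0 = {(attic,Pursuer), (attic,Evader)}
A1: add {(office,Pursuer), (kitchen,Pursuer)}.
(kitchen,Pursuer) ∈ A1 ⇒ Pursuer forces the target.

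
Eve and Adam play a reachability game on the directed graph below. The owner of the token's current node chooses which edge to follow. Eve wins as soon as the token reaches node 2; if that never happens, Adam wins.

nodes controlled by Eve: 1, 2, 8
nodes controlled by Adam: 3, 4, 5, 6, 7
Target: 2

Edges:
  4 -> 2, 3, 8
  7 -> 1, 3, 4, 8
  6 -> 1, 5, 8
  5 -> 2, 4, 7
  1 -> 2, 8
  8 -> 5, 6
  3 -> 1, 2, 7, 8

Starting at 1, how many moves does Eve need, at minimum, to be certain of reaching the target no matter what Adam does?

A0 = {2}
A1: add {1} — 1 (Eve) has 1→2.
A2 = A1; e.g. 3 (Adam) can still go to 7. Fixed point.
1 enters the attractor at level 1, so Eve can force the target in 1 move from there.

1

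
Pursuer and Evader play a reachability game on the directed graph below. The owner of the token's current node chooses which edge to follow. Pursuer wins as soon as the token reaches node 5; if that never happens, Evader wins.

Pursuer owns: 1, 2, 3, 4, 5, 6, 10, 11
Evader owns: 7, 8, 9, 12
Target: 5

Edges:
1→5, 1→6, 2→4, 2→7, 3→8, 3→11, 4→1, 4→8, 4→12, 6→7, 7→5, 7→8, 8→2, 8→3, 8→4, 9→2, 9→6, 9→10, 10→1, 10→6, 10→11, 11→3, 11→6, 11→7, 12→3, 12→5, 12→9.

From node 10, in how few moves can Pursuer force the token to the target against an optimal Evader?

2

A0 = {5}
A1: add {1} — 1 (Pursuer) has 1→5.
A2: add {4, 10} — 4 (Pursuer) has 4→1; 10 (Pursuer) has 10→1.
10 enters the attractor at level 2, so Pursuer can force the target in 2 moves from there.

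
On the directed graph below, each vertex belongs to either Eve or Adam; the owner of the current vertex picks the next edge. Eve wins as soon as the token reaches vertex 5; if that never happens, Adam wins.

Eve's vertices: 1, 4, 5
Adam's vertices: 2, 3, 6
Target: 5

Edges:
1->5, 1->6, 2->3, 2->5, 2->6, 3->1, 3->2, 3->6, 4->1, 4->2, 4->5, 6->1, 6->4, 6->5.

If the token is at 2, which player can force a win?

A0 = {5}
A1: add {1, 4} — 1 (Eve) has 1→5; 4 (Eve) has 4→5.
A2: add {6} — 6 (Adam): all of {1, 4, 5} already in.
A3 = A2; e.g. 2 (Adam) can still go to 3. Fixed point.
2 never enters the attractor, so Adam can avoid the target forever.

Adam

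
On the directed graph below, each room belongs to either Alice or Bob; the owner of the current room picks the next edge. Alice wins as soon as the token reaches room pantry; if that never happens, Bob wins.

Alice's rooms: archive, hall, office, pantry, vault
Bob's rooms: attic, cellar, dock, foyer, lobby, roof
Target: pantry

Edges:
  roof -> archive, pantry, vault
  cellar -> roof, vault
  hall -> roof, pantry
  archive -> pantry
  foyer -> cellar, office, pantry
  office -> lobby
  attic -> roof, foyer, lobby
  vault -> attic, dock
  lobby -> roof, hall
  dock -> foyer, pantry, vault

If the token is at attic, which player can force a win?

A0 = {pantry}
A1: add {archive, hall} — hall (Alice) has hall→pantry; archive (Alice) has archive→pantry.
A2 = A1; e.g. roof (Bob) can still go to vault. Fixed point.
attic never enters the attractor, so Bob can avoid the target forever.

Bob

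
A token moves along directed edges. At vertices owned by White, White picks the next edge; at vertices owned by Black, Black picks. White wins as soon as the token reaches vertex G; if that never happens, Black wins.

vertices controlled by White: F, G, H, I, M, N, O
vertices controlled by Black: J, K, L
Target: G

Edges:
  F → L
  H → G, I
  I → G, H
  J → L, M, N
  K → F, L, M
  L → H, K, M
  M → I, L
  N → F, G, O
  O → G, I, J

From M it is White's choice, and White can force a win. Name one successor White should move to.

A0 = {G}
A1: add {H, I, N, O} — H (White) has H→G; I (White) has I→G; N (White) has N→G; O (White) has O→G.
A2: add {M} — M (White) has M→I.
A3 = A2; e.g. F (White) has no edge into A2. Fixed point.
From M, successor I is in the attractor (rank 1); the other successor L is not.

I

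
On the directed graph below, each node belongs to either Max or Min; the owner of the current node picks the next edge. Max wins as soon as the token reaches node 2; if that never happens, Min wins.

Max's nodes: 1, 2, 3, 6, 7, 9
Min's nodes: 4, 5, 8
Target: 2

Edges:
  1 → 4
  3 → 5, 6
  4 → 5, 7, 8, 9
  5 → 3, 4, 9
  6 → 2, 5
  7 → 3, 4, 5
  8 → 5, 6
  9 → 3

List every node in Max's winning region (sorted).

A0 = {2}
A1: add {6} — 6 (Max) has 6→2.
A2: add {3} — 3 (Max) has 3→6.
A3: add {7, 9} — 7 (Max) has 7→3; 9 (Max) has 9→3.
A4 = A3; e.g. 1 (Max) has no edge into A3. Fixed point.
Max's winning region = {2, 3, 6, 7, 9}.

2, 3, 6, 7, 9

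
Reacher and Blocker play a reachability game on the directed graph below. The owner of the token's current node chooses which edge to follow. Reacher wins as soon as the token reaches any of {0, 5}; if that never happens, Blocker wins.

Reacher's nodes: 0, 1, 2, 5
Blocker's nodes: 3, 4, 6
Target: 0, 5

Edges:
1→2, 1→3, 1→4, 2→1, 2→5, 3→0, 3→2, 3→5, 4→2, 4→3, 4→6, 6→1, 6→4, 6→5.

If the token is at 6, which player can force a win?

Blocker

A0 = {0, 5}
A1: add {2} — 2 (Reacher) has 2→5.
A2: add {1, 3} — 1 (Reacher) has 1→2; 3 (Blocker): all of {0, 2, 5} already in.
A3 = A2; e.g. 4 (Blocker) can still go to 6. Fixed point.
6 never enters the attractor, so Blocker can avoid the target forever.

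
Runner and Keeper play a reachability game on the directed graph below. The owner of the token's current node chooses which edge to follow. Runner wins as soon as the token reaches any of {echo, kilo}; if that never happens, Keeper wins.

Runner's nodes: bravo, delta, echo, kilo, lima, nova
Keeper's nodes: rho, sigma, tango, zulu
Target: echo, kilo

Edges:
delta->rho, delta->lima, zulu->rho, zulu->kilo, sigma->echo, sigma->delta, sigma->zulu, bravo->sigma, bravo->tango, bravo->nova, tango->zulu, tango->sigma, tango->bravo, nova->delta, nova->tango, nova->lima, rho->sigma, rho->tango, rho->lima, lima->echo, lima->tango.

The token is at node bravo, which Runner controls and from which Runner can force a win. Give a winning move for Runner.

A0 = {echo, kilo}
A1: add {lima} — lima (Runner) has lima→echo.
A2: add {delta, nova} — delta (Runner) has delta→lima; nova (Runner) has nova→lima.
A3: add {bravo} — bravo (Runner) has bravo→nova.
A4 = A3; e.g. zulu (Keeper) can still go to rho. Fixed point.
From bravo, successor nova is in the attractor (rank 2); the other successors sigma, tango are not.

nova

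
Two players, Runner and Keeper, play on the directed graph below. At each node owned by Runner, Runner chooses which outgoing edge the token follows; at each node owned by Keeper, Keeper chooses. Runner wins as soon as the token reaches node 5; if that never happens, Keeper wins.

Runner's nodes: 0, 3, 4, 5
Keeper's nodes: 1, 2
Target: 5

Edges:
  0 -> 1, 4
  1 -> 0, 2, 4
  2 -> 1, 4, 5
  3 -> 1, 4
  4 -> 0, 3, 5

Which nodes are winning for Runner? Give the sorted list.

A0 = {5}
A1: add {4} — 4 (Runner) has 4→5.
A2: add {0, 3} — 0 (Runner) has 0→4; 3 (Runner) has 3→4.
A3 = A2; e.g. 1 (Keeper) can still go to 2. Fixed point.
Runner's winning region = {0, 3, 4, 5}.

0, 3, 4, 5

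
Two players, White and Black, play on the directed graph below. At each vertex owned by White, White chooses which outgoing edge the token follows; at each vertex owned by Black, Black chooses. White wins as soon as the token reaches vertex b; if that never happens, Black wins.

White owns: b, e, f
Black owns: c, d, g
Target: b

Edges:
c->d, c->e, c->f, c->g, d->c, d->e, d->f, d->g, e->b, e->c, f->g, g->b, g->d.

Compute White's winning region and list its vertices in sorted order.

b, e

A0 = {b}
A1: add {e} — e (White) has e→b.
A2 = A1; e.g. c (Black) can still go to d. Fixed point.
White's winning region = {b, e}.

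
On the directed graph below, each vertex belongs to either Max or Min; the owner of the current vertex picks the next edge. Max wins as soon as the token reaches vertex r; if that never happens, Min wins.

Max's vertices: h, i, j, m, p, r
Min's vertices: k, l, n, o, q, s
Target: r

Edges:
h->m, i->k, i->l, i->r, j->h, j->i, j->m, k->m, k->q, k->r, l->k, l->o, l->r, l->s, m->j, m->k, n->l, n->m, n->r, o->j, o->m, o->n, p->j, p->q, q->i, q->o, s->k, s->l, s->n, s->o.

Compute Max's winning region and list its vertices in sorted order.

A0 = {r}
A1: add {i} — i (Max) has i→r.
A2: add {j} — j (Max) has j→i.
A3: add {m, p} — m (Max) has m→j; p (Max) has p→j.
A4: add {h} — h (Max) has h→m.
A5 = A4; e.g. k (Min) can still go to q. Fixed point.
Max's winning region = {h, i, j, m, p, r}.

h, i, j, m, p, r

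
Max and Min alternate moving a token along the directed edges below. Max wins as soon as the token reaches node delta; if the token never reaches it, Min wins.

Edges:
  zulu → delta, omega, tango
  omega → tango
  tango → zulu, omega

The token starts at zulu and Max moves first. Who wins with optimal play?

Max

Track states (vertex, player-to-move).
A0 = {(delta,Max), (delta,Min)}
A1: add {(zulu,Max)}.
(zulu,Max) ∈ A1 ⇒ Max forces the target.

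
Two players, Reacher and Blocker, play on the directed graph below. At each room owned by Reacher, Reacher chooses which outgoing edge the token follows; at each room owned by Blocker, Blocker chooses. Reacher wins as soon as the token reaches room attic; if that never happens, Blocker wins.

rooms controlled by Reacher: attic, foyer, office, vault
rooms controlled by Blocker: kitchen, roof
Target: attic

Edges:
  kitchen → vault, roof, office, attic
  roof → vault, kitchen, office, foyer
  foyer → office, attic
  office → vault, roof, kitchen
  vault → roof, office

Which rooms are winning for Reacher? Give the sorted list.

attic, foyer

A0 = {attic}
A1: add {foyer} — foyer (Reacher) has foyer→attic.
A2 = A1; e.g. vault (Reacher) has no edge into A1. Fixed point.
Reacher's winning region = {attic, foyer}.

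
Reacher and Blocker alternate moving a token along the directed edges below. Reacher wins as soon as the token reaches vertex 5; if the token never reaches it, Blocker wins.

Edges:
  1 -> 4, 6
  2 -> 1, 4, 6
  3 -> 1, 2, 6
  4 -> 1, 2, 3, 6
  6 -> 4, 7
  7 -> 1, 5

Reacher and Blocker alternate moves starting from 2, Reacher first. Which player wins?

Blocker

Track states (vertex, player-to-move).
A0 = {(5,Reacher), (5,Blocker)}
A1: add {(7,Reacher)}.
A2 = A1; e.g. (1,Reacher) stays out. (2,Reacher) never enters ⇒ Blocker avoids the target.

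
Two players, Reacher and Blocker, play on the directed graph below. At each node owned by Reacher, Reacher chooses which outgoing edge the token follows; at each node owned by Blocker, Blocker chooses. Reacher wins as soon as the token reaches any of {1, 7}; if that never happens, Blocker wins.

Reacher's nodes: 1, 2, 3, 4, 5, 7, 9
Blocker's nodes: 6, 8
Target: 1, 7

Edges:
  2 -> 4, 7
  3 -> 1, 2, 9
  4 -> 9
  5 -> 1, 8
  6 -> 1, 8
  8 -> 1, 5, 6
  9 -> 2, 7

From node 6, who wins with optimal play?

A0 = {1, 7}
A1: add {2, 3, 5, 9} — 2 (Reacher) has 2→7; 3 (Reacher) has 3→1; 5 (Reacher) has 5→1; 9 (Reacher) has 9→7.
A2: add {4} — 4 (Reacher) has 4→9.
A3 = A2; e.g. 6 (Blocker) can still go to 8. Fixed point.
6 never enters the attractor, so Blocker can avoid the target forever.

Blocker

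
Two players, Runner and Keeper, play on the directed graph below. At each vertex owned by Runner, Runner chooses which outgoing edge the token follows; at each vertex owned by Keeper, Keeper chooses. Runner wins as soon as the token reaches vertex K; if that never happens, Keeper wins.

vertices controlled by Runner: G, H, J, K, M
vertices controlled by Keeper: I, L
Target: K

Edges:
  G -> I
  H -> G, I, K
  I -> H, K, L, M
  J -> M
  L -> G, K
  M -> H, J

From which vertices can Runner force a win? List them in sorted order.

A0 = {K}
A1: add {H} — H (Runner) has H→K.
A2: add {M} — M (Runner) has M→H.
A3: add {J} — J (Runner) has J→M.
A4 = A3; e.g. G (Runner) has no edge into A3. Fixed point.
Runner's winning region = {H, J, K, M}.

H, J, K, M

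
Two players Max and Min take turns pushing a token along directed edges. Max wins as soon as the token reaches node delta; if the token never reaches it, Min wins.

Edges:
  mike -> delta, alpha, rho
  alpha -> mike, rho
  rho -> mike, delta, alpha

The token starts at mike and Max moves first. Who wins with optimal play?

Max

Track states (vertex, player-to-move).
A0 = {(delta,Max), (delta,Min)}
A1: add {(mike,Max), (rho,Max)}.
(mike,Max) ∈ A1 ⇒ Max forces the target.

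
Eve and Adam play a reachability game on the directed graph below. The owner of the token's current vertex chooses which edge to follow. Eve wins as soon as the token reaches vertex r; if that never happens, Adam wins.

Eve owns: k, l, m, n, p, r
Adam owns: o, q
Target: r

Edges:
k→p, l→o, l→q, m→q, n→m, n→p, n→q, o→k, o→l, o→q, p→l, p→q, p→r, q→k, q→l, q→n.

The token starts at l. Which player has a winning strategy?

A0 = {r}
A1: add {p} — p (Eve) has p→r.
A2: add {k, n} — k (Eve) has k→p; n (Eve) has n→p.
A3 = A2; e.g. l (Eve) has no edge into A2. Fixed point.
l never enters the attractor, so Adam can avoid the target forever.

Adam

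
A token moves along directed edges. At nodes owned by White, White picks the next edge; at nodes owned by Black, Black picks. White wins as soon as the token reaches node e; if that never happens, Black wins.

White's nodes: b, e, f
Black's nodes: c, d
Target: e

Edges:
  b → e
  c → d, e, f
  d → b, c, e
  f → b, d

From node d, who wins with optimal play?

Black

A0 = {e}
A1: add {b} — b (White) has b→e.
A2: add {f} — f (White) has f→b.
A3 = A2; e.g. c (Black) can still go to d. Fixed point.
d never enters the attractor, so Black can avoid the target forever.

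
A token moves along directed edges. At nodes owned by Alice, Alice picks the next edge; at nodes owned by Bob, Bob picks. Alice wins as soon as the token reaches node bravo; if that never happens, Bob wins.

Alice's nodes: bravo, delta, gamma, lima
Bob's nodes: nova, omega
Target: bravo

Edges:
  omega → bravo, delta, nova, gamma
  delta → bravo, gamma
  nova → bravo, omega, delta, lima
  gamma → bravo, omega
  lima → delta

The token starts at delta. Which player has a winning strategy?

A0 = {bravo}
A1: add {delta, gamma} — delta (Alice) has delta→bravo; gamma (Alice) has gamma→bravo.
delta ∈ A1, so Alice can force the target.

Alice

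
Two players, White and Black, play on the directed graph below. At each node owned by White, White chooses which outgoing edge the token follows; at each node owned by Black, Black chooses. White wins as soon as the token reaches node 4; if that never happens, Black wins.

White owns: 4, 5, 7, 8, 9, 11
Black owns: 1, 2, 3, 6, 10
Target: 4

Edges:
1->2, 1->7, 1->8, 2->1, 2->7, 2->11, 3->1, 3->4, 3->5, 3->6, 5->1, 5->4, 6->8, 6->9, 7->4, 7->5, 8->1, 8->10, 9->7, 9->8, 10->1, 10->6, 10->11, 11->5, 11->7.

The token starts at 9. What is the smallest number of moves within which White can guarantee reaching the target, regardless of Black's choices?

2

A0 = {4}
A1: add {5, 7} — 5 (White) has 5→4; 7 (White) has 7→4.
A2: add {9, 11} — 9 (White) has 9→7; 11 (White) has 11→5.
A3 = A2; e.g. 1 (Black) can still go to 2. Fixed point.
9 enters the attractor at level 2, so White can force the target in 2 moves from there.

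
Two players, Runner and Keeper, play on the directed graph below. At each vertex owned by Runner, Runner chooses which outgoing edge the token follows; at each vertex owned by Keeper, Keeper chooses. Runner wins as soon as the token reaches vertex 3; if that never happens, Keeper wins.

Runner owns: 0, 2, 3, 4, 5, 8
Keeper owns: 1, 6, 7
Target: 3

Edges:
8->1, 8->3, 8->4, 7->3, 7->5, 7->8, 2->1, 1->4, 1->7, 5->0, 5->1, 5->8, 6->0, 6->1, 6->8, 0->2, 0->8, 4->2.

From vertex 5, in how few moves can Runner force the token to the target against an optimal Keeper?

2

A0 = {3}
A1: add {8} — 8 (Runner) has 8→3.
A2: add {0, 5} — 0 (Runner) has 0→8; 5 (Runner) has 5→8.
5 enters the attractor at level 2, so Runner can force the target in 2 moves from there.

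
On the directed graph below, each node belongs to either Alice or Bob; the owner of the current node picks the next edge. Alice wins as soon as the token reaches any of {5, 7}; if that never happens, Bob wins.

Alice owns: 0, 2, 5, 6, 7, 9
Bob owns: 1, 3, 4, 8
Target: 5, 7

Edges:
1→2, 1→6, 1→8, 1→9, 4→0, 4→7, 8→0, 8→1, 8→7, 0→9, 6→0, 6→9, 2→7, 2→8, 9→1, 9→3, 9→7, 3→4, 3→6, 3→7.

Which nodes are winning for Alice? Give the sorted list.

0, 2, 3, 4, 5, 6, 7, 9

A0 = {5, 7}
A1: add {2, 9} — 2 (Alice) has 2→7; 9 (Alice) has 9→7.
A2: add {0, 6} — 0 (Alice) has 0→9; 6 (Alice) has 6→9.
A3: add {4} — 4 (Bob): all of {0, 7} already in.
A4: add {3} — 3 (Bob): all of {4, 6, 7} already in.
A5 = A4; e.g. 1 (Bob) can still go to 8. Fixed point.
Alice's winning region = {0, 2, 3, 4, 5, 6, 7, 9}.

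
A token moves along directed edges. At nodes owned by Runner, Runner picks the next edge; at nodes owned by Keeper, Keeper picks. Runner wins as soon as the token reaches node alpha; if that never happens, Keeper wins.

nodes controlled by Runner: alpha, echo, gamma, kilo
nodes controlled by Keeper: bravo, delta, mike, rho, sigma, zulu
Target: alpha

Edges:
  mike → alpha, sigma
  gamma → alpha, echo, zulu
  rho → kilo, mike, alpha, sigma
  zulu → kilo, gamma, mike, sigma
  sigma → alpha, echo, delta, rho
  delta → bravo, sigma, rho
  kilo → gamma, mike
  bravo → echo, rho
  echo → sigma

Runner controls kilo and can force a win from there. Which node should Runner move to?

A0 = {alpha}
A1: add {gamma} — gamma (Runner) has gamma→alpha.
A2: add {kilo} — kilo (Runner) has kilo→gamma.
A3 = A2; e.g. bravo (Keeper) can still go to echo. Fixed point.
From kilo, successor gamma is in the attractor (rank 1); the other successor mike is not.

gamma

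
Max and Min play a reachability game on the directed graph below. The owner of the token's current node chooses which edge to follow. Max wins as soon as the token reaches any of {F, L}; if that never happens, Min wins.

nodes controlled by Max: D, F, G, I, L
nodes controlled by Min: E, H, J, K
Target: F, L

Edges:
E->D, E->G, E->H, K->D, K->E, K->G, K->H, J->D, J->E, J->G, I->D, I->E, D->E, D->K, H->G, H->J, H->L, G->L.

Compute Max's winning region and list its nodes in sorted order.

F, G, L

A0 = {F, L}
A1: add {G} — G (Max) has G→L.
A2 = A1; e.g. D (Max) has no edge into A1. Fixed point.
Max's winning region = {F, G, L}.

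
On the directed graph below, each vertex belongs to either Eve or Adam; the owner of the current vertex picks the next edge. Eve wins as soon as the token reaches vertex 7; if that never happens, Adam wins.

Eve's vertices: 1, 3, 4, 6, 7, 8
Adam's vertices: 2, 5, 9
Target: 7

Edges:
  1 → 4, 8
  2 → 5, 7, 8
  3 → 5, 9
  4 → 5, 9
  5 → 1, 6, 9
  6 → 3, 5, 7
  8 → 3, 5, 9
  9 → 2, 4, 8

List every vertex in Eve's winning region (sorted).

A0 = {7}
A1: add {6} — 6 (Eve) has 6→7.
A2 = A1; e.g. 1 (Eve) has no edge into A1. Fixed point.
Eve's winning region = {6, 7}.

6, 7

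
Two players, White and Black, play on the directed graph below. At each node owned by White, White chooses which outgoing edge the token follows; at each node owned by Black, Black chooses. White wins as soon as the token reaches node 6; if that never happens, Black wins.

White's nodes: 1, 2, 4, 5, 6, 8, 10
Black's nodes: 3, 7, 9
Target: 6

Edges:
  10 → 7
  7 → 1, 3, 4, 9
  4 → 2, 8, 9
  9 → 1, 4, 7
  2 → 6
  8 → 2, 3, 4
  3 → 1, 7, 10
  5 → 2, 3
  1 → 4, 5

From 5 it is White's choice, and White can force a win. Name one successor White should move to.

A0 = {6}
A1: add {2} — 2 (White) has 2→6.
A2: add {4, 5, 8} — 4 (White) has 4→2; 5 (White) has 5→2; 8 (White) has 8→2.
A3: add {1} — 1 (White) has 1→4.
A4 = A3; e.g. 3 (Black) can still go to 7. Fixed point.
From 5, successor 2 is in the attractor (rank 1); the other successor 3 is not.

2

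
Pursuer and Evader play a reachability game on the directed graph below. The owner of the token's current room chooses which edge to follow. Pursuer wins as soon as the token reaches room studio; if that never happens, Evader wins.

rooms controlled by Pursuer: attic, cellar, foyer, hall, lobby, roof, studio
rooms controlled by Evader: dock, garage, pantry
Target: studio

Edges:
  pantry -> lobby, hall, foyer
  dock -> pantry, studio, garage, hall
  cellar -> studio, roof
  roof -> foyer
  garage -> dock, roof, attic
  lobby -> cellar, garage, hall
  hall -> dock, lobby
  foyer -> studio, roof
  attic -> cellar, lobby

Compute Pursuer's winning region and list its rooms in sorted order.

attic, cellar, foyer, hall, lobby, pantry, roof, studio

A0 = {studio}
A1: add {cellar, foyer} — cellar (Pursuer) has cellar→studio; foyer (Pursuer) has foyer→studio.
A2: add {attic, lobby, roof} — roof (Pursuer) has roof→foyer; lobby (Pursuer) has lobby→cellar; attic (Pursuer) has attic→cellar.
A3: add {hall} — hall (Pursuer) has hall→lobby.
A4: add {pantry} — pantry (Evader): all of {lobby, hall, foyer} already in.
A5 = A4; e.g. dock (Evader) can still go to garage. Fixed point.
Pursuer's winning region = {attic, cellar, foyer, hall, lobby, pantry, roof, studio}.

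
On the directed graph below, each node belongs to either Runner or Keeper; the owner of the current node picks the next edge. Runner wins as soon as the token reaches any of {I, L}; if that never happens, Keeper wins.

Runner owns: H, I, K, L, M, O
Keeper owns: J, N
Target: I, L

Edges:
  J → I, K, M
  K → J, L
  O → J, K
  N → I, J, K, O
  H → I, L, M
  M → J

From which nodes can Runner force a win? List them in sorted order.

H, I, K, L, O

A0 = {I, L}
A1: add {H, K} — H (Runner) has H→I; K (Runner) has K→L.
A2: add {O} — O (Runner) has O→K.
A3 = A2; e.g. J (Keeper) can still go to M. Fixed point.
Runner's winning region = {H, I, K, L, O}.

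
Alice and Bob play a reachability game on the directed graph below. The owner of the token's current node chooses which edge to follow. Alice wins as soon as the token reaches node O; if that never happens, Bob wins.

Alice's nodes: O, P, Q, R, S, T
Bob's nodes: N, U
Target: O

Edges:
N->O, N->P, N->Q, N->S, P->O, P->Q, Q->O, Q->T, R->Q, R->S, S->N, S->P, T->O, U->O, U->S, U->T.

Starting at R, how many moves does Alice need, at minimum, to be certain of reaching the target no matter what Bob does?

2

A0 = {O}
A1: add {P, Q, T} — P (Alice) has P→O; Q (Alice) has Q→O; T (Alice) has T→O.
A2: add {R, S} — R (Alice) has R→Q; S (Alice) has S→P.
R enters the attractor at level 2, so Alice can force the target in 2 moves from there.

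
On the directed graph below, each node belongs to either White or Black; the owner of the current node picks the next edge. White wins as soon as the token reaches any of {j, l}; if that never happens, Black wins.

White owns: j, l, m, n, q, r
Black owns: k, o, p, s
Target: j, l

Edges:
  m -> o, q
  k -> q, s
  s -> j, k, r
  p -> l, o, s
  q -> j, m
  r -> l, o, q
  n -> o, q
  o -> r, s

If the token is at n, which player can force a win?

White

A0 = {j, l}
A1: add {q, r} — q (White) has q→j; r (White) has r→l.
A2: add {m, n} — m (White) has m→q; n (White) has n→q.
A3 = A2; e.g. k (Black) can still go to s. Fixed point.
n ∈ A2, so White can force the target.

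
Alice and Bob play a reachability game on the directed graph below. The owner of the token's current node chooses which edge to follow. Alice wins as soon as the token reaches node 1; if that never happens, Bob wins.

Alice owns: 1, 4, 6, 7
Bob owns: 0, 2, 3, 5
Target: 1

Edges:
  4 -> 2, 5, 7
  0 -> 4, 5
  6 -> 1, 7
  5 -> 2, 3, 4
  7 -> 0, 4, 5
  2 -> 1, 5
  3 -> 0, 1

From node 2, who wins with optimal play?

A0 = {1}
A1: add {6} — 6 (Alice) has 6→1.
A2 = A1; e.g. 0 (Bob) can still go to 4. Fixed point.
2 never enters the attractor, so Bob can avoid the target forever.

Bob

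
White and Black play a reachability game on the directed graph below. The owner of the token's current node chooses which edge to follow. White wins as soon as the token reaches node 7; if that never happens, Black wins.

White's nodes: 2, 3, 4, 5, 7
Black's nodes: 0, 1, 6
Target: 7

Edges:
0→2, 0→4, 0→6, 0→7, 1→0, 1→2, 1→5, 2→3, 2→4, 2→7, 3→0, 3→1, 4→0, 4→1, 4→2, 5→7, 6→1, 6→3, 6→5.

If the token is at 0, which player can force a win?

Black

A0 = {7}
A1: add {2, 5} — 2 (White) has 2→7; 5 (White) has 5→7.
A2: add {4} — 4 (White) has 4→2.
A3 = A2; e.g. 0 (Black) can still go to 6. Fixed point.
0 never enters the attractor, so Black can avoid the target forever.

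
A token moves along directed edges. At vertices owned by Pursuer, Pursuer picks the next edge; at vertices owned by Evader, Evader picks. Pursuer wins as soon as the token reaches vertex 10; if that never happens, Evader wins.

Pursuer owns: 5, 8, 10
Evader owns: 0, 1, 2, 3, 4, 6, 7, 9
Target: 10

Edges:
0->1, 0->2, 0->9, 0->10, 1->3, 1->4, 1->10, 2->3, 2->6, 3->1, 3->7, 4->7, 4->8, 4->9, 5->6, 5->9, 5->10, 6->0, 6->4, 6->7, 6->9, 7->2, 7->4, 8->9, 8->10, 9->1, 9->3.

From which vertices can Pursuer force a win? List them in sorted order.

A0 = {10}
A1: add {5, 8} — 5 (Pursuer) has 5→10; 8 (Pursuer) has 8→10.
A2 = A1; e.g. 0 (Evader) can still go to 1. Fixed point.
Pursuer's winning region = {5, 8, 10}.

5, 8, 10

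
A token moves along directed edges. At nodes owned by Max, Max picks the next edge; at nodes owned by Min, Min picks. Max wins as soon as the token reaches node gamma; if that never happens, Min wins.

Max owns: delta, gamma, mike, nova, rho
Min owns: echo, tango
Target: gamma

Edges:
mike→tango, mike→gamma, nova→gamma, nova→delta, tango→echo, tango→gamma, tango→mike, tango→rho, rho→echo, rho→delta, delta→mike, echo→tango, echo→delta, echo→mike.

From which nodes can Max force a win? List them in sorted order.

delta, gamma, mike, nova, rho

A0 = {gamma}
A1: add {mike, nova} — nova (Max) has nova→gamma; mike (Max) has mike→gamma.
A2: add {delta} — delta (Max) has delta→mike.
A3: add {rho} — rho (Max) has rho→delta.
A4 = A3; e.g. tango (Min) can still go to echo. Fixed point.
Max's winning region = {delta, gamma, mike, nova, rho}.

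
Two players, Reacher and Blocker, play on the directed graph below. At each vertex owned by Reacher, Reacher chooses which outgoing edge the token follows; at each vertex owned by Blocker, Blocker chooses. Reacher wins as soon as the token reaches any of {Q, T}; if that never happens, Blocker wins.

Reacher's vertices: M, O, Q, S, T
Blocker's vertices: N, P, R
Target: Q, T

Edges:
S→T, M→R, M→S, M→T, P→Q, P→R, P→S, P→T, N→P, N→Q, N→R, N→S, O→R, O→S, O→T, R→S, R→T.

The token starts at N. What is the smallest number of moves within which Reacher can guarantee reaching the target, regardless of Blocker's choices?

4

A0 = {Q, T}
A1: add {M, O, S} — M (Reacher) has M→T; O (Reacher) has O→T; S (Reacher) has S→T.
A2: add {R} — R (Blocker): all of {S, T} already in.
A3: add {P} — P (Blocker): all of {Q, R, S, T} already in.
A4: add {N} — N (Blocker): all of {P, Q, R, S} already in.
A4 = all vertices. Fixed point.
N enters the attractor at level 4, so Reacher can force the target in 4 moves from there.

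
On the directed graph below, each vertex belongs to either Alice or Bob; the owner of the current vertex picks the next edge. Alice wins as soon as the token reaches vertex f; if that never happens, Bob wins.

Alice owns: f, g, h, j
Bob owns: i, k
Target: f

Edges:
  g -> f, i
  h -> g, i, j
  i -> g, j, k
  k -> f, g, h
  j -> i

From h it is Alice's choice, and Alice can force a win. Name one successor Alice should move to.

g

A0 = {f}
A1: add {g} — g (Alice) has g→f.
A2: add {h} — h (Alice) has h→g.
A3: add {k} — k (Bob): all of {f, g, h} already in.
A4 = A3; e.g. i (Bob) can still go to j. Fixed point.
From h, successor g is in the attractor (rank 1); the other successors i, j are not.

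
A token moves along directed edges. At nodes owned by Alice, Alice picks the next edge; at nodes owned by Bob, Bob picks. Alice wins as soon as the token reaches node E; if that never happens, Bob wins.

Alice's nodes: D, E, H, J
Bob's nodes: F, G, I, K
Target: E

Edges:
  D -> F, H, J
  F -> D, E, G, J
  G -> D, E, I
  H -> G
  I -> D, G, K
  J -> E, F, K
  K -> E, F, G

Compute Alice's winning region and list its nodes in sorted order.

D, E, J

A0 = {E}
A1: add {J} — J (Alice) has J→E.
A2: add {D} — D (Alice) has D→J.
A3 = A2; e.g. F (Bob) can still go to G. Fixed point.
Alice's winning region = {D, E, J}.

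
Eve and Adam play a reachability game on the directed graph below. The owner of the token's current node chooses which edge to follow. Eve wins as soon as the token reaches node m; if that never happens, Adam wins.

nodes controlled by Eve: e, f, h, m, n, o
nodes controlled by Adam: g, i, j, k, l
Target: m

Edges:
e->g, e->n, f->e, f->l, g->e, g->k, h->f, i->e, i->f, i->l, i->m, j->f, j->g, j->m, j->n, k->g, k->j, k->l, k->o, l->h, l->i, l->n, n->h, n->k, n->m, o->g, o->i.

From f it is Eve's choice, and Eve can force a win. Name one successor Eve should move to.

A0 = {m}
A1: add {n} — n (Eve) has n→m.
A2: add {e} — e (Eve) has e→n.
A3: add {f} — f (Eve) has f→e.
A4: add {h} — h (Eve) has h→f.
A5 = A4; e.g. g (Adam) can still go to k. Fixed point.
From f, successor e is in the attractor (rank 2); the other successor l is not.

e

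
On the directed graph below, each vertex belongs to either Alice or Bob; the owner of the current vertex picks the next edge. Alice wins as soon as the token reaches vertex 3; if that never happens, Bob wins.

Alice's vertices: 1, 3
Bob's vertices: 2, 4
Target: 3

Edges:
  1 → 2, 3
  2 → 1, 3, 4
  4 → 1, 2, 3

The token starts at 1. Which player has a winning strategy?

A0 = {3}
A1: add {1} — 1 (Alice) has 1→3.
A2 = A1; e.g. 2 (Bob) can still go to 4. Fixed point.
1 ∈ A1, so Alice can force the target.

Alice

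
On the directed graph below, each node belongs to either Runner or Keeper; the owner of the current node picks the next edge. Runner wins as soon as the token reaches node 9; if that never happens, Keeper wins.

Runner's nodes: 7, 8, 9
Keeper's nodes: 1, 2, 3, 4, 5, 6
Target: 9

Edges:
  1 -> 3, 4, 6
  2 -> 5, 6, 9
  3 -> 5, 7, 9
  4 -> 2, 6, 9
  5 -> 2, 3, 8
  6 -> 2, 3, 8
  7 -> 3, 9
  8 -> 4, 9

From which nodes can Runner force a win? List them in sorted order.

A0 = {9}
A1: add {7, 8} — 7 (Runner) has 7→9; 8 (Runner) has 8→9.
A2 = A1; e.g. 1 (Keeper) can still go to 3. Fixed point.
Runner's winning region = {7, 8, 9}.

7, 8, 9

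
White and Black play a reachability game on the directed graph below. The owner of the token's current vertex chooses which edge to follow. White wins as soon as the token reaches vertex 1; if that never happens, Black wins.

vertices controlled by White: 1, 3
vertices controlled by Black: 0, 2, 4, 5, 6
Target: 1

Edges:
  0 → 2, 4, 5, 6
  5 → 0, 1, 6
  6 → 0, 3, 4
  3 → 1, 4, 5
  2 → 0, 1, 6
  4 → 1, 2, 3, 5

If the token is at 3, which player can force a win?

A0 = {1}
A1: add {3} — 3 (White) has 3→1.
A2 = A1; e.g. 0 (Black) can still go to 2. Fixed point.
3 ∈ A1, so White can force the target.

White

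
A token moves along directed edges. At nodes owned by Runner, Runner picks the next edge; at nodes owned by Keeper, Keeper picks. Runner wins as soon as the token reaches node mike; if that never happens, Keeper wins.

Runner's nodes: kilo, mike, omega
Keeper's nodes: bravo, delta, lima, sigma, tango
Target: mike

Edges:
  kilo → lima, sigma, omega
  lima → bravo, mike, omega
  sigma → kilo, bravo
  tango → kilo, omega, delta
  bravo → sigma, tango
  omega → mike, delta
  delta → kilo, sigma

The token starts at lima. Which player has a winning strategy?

A0 = {mike}
A1: add {omega} — omega (Runner) has omega→mike.
A2: add {kilo} — kilo (Runner) has kilo→omega.
A3 = A2; e.g. lima (Keeper) can still go to bravo. Fixed point.
lima never enters the attractor, so Keeper can avoid the target forever.

Keeper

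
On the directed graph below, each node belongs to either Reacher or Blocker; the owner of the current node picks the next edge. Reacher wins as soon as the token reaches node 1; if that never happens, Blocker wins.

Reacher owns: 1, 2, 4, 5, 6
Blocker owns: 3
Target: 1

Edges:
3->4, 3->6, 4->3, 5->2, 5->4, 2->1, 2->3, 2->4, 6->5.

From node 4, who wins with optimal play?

Blocker

A0 = {1}
A1: add {2} — 2 (Reacher) has 2→1.
A2: add {5} — 5 (Reacher) has 5→2.
A3: add {6} — 6 (Reacher) has 6→5.
A4 = A3; e.g. 3 (Blocker) can still go to 4. Fixed point.
4 never enters the attractor, so Blocker can avoid the target forever.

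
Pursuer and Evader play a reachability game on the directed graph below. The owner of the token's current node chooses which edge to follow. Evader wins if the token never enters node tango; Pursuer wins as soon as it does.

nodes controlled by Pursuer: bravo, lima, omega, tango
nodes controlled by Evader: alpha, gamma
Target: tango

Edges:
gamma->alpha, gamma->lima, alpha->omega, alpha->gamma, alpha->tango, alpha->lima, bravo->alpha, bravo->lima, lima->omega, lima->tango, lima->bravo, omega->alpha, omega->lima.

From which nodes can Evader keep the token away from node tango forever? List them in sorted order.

alpha, gamma

A0 = {tango}
A1: add {lima} — lima (Pursuer) has lima→tango.
A2: add {bravo, omega} — omega (Pursuer) has omega→lima; bravo (Pursuer) has bravo→lima.
A3 = A2; e.g. gamma (Evader) can still go to alpha. Fixed point.
Pursuer's attractor = {bravo, lima, omega, tango}; Evader avoids the target exactly from the complement.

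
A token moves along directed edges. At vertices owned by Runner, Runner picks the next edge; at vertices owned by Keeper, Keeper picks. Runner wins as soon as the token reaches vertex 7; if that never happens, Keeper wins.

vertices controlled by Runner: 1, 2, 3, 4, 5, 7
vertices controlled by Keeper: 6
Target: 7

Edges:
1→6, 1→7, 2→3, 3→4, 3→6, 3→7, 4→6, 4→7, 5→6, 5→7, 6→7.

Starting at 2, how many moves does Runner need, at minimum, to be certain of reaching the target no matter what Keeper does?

A0 = {7}
A1: add {1, 3, 4, 5, 6} — 1 (Runner) has 1→7; 3 (Runner) has 3→7; 4 (Runner) has 4→7; 5 (Runner) has 5→7; 6 (Keeper): all of {7} already in.
A2: add {2} — 2 (Runner) has 2→3.
A2 = all vertices. Fixed point.
2 enters the attractor at level 2, so Runner can force the target in 2 moves from there.

2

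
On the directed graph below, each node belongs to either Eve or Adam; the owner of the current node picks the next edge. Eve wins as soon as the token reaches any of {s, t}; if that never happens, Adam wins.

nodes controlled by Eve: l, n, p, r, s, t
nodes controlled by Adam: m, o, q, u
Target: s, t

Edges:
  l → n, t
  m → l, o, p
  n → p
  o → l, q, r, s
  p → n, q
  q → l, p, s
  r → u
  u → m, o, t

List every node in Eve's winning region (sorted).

l, s, t

A0 = {s, t}
A1: add {l} — l (Eve) has l→t.
A2 = A1; e.g. m (Adam) can still go to o. Fixed point.
Eve's winning region = {l, s, t}.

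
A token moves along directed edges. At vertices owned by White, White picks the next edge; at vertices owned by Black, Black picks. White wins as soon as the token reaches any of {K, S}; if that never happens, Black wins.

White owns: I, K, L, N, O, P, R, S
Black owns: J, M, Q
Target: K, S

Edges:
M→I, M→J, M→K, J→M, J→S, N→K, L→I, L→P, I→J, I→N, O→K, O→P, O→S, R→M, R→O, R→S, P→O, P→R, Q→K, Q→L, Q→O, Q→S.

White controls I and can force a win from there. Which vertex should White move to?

A0 = {K, S}
A1: add {N, O, R} — N (White) has N→K; O (White) has O→K; R (White) has R→S.
A2: add {I, P} — I (White) has I→N; P (White) has P→O.
A3: add {L} — L (White) has L→I.
A4: add {Q} — Q (Black): all of {K, L, O, S} already in.
A5 = A4; e.g. J (Black) can still go to M. Fixed point.
From I, successor N is in the attractor (rank 1); the other successor J is not.

N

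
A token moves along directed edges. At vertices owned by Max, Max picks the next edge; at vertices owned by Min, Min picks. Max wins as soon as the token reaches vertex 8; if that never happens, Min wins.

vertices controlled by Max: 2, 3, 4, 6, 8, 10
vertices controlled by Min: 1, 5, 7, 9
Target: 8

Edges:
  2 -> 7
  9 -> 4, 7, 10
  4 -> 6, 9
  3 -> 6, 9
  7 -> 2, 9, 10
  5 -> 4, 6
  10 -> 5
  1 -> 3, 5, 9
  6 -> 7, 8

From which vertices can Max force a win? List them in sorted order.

3, 4, 5, 6, 8, 10

A0 = {8}
A1: add {6} — 6 (Max) has 6→8.
A2: add {3, 4} — 3 (Max) has 3→6; 4 (Max) has 4→6.
A3: add {5} — 5 (Min): all of {4, 6} already in.
A4: add {10} — 10 (Max) has 10→5.
A5 = A4; e.g. 1 (Min) can still go to 9. Fixed point.
Max's winning region = {3, 4, 5, 6, 8, 10}.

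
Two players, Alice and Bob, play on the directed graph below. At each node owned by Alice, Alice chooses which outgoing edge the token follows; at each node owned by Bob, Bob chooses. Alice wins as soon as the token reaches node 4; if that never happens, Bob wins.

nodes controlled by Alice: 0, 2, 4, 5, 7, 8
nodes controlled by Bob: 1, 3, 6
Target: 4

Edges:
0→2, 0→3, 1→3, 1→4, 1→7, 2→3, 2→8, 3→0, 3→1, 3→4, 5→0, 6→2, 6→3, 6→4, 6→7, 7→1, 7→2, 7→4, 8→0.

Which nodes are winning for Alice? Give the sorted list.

A0 = {4}
A1: add {7} — 7 (Alice) has 7→4.
A2 = A1; e.g. 0 (Alice) has no edge into A1. Fixed point.
Alice's winning region = {4, 7}.

4, 7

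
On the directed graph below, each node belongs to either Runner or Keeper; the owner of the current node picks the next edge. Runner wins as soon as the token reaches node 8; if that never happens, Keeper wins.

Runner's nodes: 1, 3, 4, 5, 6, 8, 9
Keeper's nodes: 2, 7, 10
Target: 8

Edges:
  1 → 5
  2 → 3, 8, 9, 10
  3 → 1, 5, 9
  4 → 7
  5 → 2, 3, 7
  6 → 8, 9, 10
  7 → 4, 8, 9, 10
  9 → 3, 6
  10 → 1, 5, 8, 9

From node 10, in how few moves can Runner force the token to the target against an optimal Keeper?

A0 = {8}
A1: add {6} — 6 (Runner) has 6→8.
A2: add {9} — 9 (Runner) has 9→6.
A3: add {3} — 3 (Runner) has 3→9.
A4: add {5} — 5 (Runner) has 5→3.
A5: add {1} — 1 (Runner) has 1→5.
A6: add {10} — 10 (Keeper): all of {1, 5, 8, 9} already in.
10 enters the attractor at level 6, so Runner can force the target in 6 moves from there.

6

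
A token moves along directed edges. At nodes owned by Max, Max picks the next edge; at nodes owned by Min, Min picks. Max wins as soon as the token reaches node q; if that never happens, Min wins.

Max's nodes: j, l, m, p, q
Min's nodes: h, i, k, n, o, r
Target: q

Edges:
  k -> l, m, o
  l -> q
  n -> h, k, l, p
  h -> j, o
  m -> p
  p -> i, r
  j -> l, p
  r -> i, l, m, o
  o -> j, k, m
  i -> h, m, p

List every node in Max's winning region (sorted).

A0 = {q}
A1: add {l} — l (Max) has l→q.
A2: add {j} — j (Max) has j→l.
A3 = A2; e.g. h (Min) can still go to o. Fixed point.
Max's winning region = {j, l, q}.

j, l, q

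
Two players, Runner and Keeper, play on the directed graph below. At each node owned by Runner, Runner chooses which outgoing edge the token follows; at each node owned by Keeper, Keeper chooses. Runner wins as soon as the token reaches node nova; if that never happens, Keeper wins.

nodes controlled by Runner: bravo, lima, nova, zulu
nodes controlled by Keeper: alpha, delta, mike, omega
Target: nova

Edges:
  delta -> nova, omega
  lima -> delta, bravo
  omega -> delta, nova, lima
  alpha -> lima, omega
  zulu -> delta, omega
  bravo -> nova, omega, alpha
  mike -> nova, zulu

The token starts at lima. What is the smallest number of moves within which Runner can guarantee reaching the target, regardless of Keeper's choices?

A0 = {nova}
A1: add {bravo} — bravo (Runner) has bravo→nova.
A2: add {lima} — lima (Runner) has lima→bravo.
A3 = A2; e.g. delta (Keeper) can still go to omega. Fixed point.
lima enters the attractor at level 2, so Runner can force the target in 2 moves from there.

2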